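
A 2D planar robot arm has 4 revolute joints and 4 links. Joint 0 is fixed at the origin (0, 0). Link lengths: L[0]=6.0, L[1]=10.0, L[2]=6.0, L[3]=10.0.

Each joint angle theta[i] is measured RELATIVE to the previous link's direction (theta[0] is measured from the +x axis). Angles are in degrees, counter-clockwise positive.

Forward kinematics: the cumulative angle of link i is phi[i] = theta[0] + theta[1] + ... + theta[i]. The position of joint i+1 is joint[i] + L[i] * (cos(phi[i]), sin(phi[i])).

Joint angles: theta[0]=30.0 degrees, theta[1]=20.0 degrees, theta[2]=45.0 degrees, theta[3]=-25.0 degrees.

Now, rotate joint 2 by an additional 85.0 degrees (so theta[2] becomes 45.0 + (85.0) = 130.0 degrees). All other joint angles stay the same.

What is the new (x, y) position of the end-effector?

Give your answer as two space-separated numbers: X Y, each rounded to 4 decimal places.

Answer: -3.4390 14.8866

Derivation:
joint[0] = (0.0000, 0.0000)  (base)
link 0: phi[0] = 30 = 30 deg
  cos(30 deg) = 0.8660, sin(30 deg) = 0.5000
  joint[1] = (0.0000, 0.0000) + 6 * (0.8660, 0.5000) = (0.0000 + 5.1962, 0.0000 + 3.0000) = (5.1962, 3.0000)
link 1: phi[1] = 30 + 20 = 50 deg
  cos(50 deg) = 0.6428, sin(50 deg) = 0.7660
  joint[2] = (5.1962, 3.0000) + 10 * (0.6428, 0.7660) = (5.1962 + 6.4279, 3.0000 + 7.6604) = (11.6240, 10.6604)
link 2: phi[2] = 30 + 20 + 130 = 180 deg
  cos(180 deg) = -1.0000, sin(180 deg) = 0.0000
  joint[3] = (11.6240, 10.6604) + 6 * (-1.0000, 0.0000) = (11.6240 + -6.0000, 10.6604 + 0.0000) = (5.6240, 10.6604)
link 3: phi[3] = 30 + 20 + 130 + -25 = 155 deg
  cos(155 deg) = -0.9063, sin(155 deg) = 0.4226
  joint[4] = (5.6240, 10.6604) + 10 * (-0.9063, 0.4226) = (5.6240 + -9.0631, 10.6604 + 4.2262) = (-3.4390, 14.8866)
End effector: (-3.4390, 14.8866)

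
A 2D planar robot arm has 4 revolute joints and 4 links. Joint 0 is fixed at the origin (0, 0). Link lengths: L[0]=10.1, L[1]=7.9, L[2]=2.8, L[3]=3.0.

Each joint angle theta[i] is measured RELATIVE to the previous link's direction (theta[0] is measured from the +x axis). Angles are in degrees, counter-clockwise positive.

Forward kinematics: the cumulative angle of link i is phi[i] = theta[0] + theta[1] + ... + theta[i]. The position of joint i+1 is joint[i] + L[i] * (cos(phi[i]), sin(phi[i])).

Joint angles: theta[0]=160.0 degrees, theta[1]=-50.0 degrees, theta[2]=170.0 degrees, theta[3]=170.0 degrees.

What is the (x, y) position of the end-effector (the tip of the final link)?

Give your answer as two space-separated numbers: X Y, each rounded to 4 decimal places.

Answer: -11.7066 11.1205

Derivation:
joint[0] = (0.0000, 0.0000)  (base)
link 0: phi[0] = 160 = 160 deg
  cos(160 deg) = -0.9397, sin(160 deg) = 0.3420
  joint[1] = (0.0000, 0.0000) + 10.1 * (-0.9397, 0.3420) = (0.0000 + -9.4909, 0.0000 + 3.4544) = (-9.4909, 3.4544)
link 1: phi[1] = 160 + -50 = 110 deg
  cos(110 deg) = -0.3420, sin(110 deg) = 0.9397
  joint[2] = (-9.4909, 3.4544) + 7.9 * (-0.3420, 0.9397) = (-9.4909 + -2.7020, 3.4544 + 7.4236) = (-12.1929, 10.8780)
link 2: phi[2] = 160 + -50 + 170 = 280 deg
  cos(280 deg) = 0.1736, sin(280 deg) = -0.9848
  joint[3] = (-12.1929, 10.8780) + 2.8 * (0.1736, -0.9848) = (-12.1929 + 0.4862, 10.8780 + -2.7575) = (-11.7066, 8.1205)
link 3: phi[3] = 160 + -50 + 170 + 170 = 450 deg
  cos(450 deg) = 0.0000, sin(450 deg) = 1.0000
  joint[4] = (-11.7066, 8.1205) + 3 * (0.0000, 1.0000) = (-11.7066 + 0.0000, 8.1205 + 3.0000) = (-11.7066, 11.1205)
End effector: (-11.7066, 11.1205)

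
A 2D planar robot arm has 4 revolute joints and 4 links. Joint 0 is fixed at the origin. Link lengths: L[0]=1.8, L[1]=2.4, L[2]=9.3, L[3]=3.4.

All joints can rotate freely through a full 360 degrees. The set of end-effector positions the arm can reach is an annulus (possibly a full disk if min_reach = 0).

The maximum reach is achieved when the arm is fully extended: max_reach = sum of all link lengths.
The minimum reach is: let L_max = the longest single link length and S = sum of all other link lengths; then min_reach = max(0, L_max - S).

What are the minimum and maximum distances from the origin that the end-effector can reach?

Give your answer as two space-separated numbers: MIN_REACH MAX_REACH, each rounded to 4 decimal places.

Answer: 1.7000 16.9000

Derivation:
Link lengths: [1.8, 2.4, 9.3, 3.4]
max_reach = 1.8 + 2.4 + 9.3 + 3.4 = 16.9
L_max = max([1.8, 2.4, 9.3, 3.4]) = 9.3
S (sum of others) = 16.9 - 9.3 = 7.6
min_reach = max(0, 9.3 - 7.6) = max(0, 1.7) = 1.7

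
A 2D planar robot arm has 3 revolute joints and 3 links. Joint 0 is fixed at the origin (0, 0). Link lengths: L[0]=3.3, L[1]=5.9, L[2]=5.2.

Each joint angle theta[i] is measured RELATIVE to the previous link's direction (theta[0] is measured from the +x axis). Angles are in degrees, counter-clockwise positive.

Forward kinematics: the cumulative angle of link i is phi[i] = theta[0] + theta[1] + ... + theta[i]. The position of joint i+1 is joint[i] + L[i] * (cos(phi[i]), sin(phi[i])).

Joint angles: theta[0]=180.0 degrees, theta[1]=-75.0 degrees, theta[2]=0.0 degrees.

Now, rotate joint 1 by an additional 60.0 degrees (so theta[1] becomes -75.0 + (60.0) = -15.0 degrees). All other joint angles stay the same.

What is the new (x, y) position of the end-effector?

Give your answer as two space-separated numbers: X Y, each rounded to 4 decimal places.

Answer: -14.0218 2.8729

Derivation:
joint[0] = (0.0000, 0.0000)  (base)
link 0: phi[0] = 180 = 180 deg
  cos(180 deg) = -1.0000, sin(180 deg) = 0.0000
  joint[1] = (0.0000, 0.0000) + 3.3 * (-1.0000, 0.0000) = (0.0000 + -3.3000, 0.0000 + 0.0000) = (-3.3000, 0.0000)
link 1: phi[1] = 180 + -15 = 165 deg
  cos(165 deg) = -0.9659, sin(165 deg) = 0.2588
  joint[2] = (-3.3000, 0.0000) + 5.9 * (-0.9659, 0.2588) = (-3.3000 + -5.6990, 0.0000 + 1.5270) = (-8.9990, 1.5270)
link 2: phi[2] = 180 + -15 + 0 = 165 deg
  cos(165 deg) = -0.9659, sin(165 deg) = 0.2588
  joint[3] = (-8.9990, 1.5270) + 5.2 * (-0.9659, 0.2588) = (-8.9990 + -5.0228, 1.5270 + 1.3459) = (-14.0218, 2.8729)
End effector: (-14.0218, 2.8729)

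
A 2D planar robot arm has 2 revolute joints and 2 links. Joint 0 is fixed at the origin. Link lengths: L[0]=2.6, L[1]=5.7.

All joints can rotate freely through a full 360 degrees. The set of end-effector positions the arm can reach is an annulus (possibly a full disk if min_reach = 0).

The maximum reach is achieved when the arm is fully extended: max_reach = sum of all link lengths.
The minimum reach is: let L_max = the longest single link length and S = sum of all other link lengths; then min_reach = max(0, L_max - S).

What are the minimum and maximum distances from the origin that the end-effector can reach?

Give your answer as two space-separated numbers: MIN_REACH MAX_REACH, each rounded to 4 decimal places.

Link lengths: [2.6, 5.7]
max_reach = 2.6 + 5.7 = 8.3
L_max = max([2.6, 5.7]) = 5.7
S (sum of others) = 8.3 - 5.7 = 2.6
min_reach = max(0, 5.7 - 2.6) = max(0, 3.1) = 3.1

Answer: 3.1000 8.3000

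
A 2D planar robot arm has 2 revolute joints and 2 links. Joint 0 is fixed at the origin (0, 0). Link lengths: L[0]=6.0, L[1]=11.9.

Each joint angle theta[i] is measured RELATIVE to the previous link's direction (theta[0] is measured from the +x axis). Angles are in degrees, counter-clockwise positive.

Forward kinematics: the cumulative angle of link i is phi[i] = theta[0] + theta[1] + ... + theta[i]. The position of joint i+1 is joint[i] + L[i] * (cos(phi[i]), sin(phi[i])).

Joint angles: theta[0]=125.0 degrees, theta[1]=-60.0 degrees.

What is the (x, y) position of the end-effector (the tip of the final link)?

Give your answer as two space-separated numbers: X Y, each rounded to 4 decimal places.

Answer: 1.5877 15.7000

Derivation:
joint[0] = (0.0000, 0.0000)  (base)
link 0: phi[0] = 125 = 125 deg
  cos(125 deg) = -0.5736, sin(125 deg) = 0.8192
  joint[1] = (0.0000, 0.0000) + 6 * (-0.5736, 0.8192) = (0.0000 + -3.4415, 0.0000 + 4.9149) = (-3.4415, 4.9149)
link 1: phi[1] = 125 + -60 = 65 deg
  cos(65 deg) = 0.4226, sin(65 deg) = 0.9063
  joint[2] = (-3.4415, 4.9149) + 11.9 * (0.4226, 0.9063) = (-3.4415 + 5.0292, 4.9149 + 10.7851) = (1.5877, 15.7000)
End effector: (1.5877, 15.7000)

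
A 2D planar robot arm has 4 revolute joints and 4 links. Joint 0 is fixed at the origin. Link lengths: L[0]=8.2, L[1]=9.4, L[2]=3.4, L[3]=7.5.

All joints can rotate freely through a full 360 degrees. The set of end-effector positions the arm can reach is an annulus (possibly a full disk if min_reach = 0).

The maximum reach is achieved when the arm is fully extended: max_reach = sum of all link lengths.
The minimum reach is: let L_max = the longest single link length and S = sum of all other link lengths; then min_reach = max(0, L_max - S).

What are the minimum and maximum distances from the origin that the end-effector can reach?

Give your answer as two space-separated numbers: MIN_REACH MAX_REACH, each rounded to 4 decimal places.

Link lengths: [8.2, 9.4, 3.4, 7.5]
max_reach = 8.2 + 9.4 + 3.4 + 7.5 = 28.5
L_max = max([8.2, 9.4, 3.4, 7.5]) = 9.4
S (sum of others) = 28.5 - 9.4 = 19.1
min_reach = max(0, 9.4 - 19.1) = max(0, -9.7) = 0

Answer: 0.0000 28.5000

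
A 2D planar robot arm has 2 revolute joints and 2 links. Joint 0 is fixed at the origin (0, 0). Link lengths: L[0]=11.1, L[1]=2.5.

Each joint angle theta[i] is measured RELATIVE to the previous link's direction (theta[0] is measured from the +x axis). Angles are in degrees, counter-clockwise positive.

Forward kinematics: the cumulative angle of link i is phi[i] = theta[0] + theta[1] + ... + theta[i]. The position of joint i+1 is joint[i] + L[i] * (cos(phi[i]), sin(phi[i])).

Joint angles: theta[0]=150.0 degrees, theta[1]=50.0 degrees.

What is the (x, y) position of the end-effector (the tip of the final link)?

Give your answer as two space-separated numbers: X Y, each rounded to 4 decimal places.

joint[0] = (0.0000, 0.0000)  (base)
link 0: phi[0] = 150 = 150 deg
  cos(150 deg) = -0.8660, sin(150 deg) = 0.5000
  joint[1] = (0.0000, 0.0000) + 11.1 * (-0.8660, 0.5000) = (0.0000 + -9.6129, 0.0000 + 5.5500) = (-9.6129, 5.5500)
link 1: phi[1] = 150 + 50 = 200 deg
  cos(200 deg) = -0.9397, sin(200 deg) = -0.3420
  joint[2] = (-9.6129, 5.5500) + 2.5 * (-0.9397, -0.3420) = (-9.6129 + -2.3492, 5.5500 + -0.8551) = (-11.9621, 4.6949)
End effector: (-11.9621, 4.6949)

Answer: -11.9621 4.6949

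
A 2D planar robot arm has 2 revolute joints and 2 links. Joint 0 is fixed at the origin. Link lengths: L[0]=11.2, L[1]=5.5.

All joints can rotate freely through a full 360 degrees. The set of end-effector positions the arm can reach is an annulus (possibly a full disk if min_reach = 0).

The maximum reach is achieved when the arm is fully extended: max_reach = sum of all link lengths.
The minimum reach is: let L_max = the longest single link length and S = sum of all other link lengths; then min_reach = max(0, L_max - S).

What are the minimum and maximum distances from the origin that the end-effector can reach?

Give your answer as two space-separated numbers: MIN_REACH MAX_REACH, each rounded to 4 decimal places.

Link lengths: [11.2, 5.5]
max_reach = 11.2 + 5.5 = 16.7
L_max = max([11.2, 5.5]) = 11.2
S (sum of others) = 16.7 - 11.2 = 5.5
min_reach = max(0, 11.2 - 5.5) = max(0, 5.7) = 5.7

Answer: 5.7000 16.7000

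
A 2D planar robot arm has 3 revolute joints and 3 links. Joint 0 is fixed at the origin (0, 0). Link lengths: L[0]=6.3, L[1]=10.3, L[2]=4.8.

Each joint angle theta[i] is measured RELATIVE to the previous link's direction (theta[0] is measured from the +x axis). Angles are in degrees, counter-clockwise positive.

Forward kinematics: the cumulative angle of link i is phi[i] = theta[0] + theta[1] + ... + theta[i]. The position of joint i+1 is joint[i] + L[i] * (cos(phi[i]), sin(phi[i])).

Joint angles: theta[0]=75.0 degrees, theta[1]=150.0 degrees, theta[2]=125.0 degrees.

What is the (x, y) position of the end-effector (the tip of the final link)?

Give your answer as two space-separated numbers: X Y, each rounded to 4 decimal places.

Answer: -0.9256 -2.0314

Derivation:
joint[0] = (0.0000, 0.0000)  (base)
link 0: phi[0] = 75 = 75 deg
  cos(75 deg) = 0.2588, sin(75 deg) = 0.9659
  joint[1] = (0.0000, 0.0000) + 6.3 * (0.2588, 0.9659) = (0.0000 + 1.6306, 0.0000 + 6.0853) = (1.6306, 6.0853)
link 1: phi[1] = 75 + 150 = 225 deg
  cos(225 deg) = -0.7071, sin(225 deg) = -0.7071
  joint[2] = (1.6306, 6.0853) + 10.3 * (-0.7071, -0.7071) = (1.6306 + -7.2832, 6.0853 + -7.2832) = (-5.6526, -1.1979)
link 2: phi[2] = 75 + 150 + 125 = 350 deg
  cos(350 deg) = 0.9848, sin(350 deg) = -0.1736
  joint[3] = (-5.6526, -1.1979) + 4.8 * (0.9848, -0.1736) = (-5.6526 + 4.7271, -1.1979 + -0.8335) = (-0.9256, -2.0314)
End effector: (-0.9256, -2.0314)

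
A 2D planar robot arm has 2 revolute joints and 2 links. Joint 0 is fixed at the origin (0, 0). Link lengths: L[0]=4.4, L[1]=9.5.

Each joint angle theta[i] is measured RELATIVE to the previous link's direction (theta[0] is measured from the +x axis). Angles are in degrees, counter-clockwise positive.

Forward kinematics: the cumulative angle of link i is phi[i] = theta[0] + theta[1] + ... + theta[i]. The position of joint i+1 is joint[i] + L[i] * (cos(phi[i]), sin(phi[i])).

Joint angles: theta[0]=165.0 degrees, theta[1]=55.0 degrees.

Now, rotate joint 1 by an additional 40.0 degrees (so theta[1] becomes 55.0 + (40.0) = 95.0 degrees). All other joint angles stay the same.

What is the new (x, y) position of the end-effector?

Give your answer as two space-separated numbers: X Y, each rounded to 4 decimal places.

Answer: -5.8997 -8.2169

Derivation:
joint[0] = (0.0000, 0.0000)  (base)
link 0: phi[0] = 165 = 165 deg
  cos(165 deg) = -0.9659, sin(165 deg) = 0.2588
  joint[1] = (0.0000, 0.0000) + 4.4 * (-0.9659, 0.2588) = (0.0000 + -4.2501, 0.0000 + 1.1388) = (-4.2501, 1.1388)
link 1: phi[1] = 165 + 95 = 260 deg
  cos(260 deg) = -0.1736, sin(260 deg) = -0.9848
  joint[2] = (-4.2501, 1.1388) + 9.5 * (-0.1736, -0.9848) = (-4.2501 + -1.6497, 1.1388 + -9.3557) = (-5.8997, -8.2169)
End effector: (-5.8997, -8.2169)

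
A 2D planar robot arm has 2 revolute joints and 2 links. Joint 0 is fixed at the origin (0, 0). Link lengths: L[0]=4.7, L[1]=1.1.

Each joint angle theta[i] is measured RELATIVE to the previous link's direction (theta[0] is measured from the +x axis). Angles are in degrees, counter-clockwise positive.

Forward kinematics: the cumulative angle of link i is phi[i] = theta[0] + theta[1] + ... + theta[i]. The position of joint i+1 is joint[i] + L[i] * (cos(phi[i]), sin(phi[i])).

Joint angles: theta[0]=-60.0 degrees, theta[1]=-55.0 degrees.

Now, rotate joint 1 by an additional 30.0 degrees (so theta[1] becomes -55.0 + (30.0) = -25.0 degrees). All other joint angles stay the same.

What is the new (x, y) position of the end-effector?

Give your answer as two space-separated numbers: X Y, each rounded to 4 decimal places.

Answer: 2.4459 -5.1661

Derivation:
joint[0] = (0.0000, 0.0000)  (base)
link 0: phi[0] = -60 = -60 deg
  cos(-60 deg) = 0.5000, sin(-60 deg) = -0.8660
  joint[1] = (0.0000, 0.0000) + 4.7 * (0.5000, -0.8660) = (0.0000 + 2.3500, 0.0000 + -4.0703) = (2.3500, -4.0703)
link 1: phi[1] = -60 + -25 = -85 deg
  cos(-85 deg) = 0.0872, sin(-85 deg) = -0.9962
  joint[2] = (2.3500, -4.0703) + 1.1 * (0.0872, -0.9962) = (2.3500 + 0.0959, -4.0703 + -1.0958) = (2.4459, -5.1661)
End effector: (2.4459, -5.1661)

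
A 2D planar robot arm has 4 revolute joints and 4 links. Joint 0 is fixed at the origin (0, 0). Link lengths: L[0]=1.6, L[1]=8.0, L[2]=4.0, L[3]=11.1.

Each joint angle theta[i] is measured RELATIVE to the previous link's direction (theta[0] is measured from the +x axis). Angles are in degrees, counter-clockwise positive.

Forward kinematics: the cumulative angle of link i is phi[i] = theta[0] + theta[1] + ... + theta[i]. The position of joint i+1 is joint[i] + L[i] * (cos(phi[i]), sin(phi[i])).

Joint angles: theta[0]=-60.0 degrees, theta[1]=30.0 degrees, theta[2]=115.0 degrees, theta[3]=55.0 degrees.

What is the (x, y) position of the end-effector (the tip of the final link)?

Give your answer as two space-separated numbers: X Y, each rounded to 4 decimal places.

Answer: -0.4263 5.7341

Derivation:
joint[0] = (0.0000, 0.0000)  (base)
link 0: phi[0] = -60 = -60 deg
  cos(-60 deg) = 0.5000, sin(-60 deg) = -0.8660
  joint[1] = (0.0000, 0.0000) + 1.6 * (0.5000, -0.8660) = (0.0000 + 0.8000, 0.0000 + -1.3856) = (0.8000, -1.3856)
link 1: phi[1] = -60 + 30 = -30 deg
  cos(-30 deg) = 0.8660, sin(-30 deg) = -0.5000
  joint[2] = (0.8000, -1.3856) + 8 * (0.8660, -0.5000) = (0.8000 + 6.9282, -1.3856 + -4.0000) = (7.7282, -5.3856)
link 2: phi[2] = -60 + 30 + 115 = 85 deg
  cos(85 deg) = 0.0872, sin(85 deg) = 0.9962
  joint[3] = (7.7282, -5.3856) + 4 * (0.0872, 0.9962) = (7.7282 + 0.3486, -5.3856 + 3.9848) = (8.0768, -1.4009)
link 3: phi[3] = -60 + 30 + 115 + 55 = 140 deg
  cos(140 deg) = -0.7660, sin(140 deg) = 0.6428
  joint[4] = (8.0768, -1.4009) + 11.1 * (-0.7660, 0.6428) = (8.0768 + -8.5031, -1.4009 + 7.1349) = (-0.4263, 5.7341)
End effector: (-0.4263, 5.7341)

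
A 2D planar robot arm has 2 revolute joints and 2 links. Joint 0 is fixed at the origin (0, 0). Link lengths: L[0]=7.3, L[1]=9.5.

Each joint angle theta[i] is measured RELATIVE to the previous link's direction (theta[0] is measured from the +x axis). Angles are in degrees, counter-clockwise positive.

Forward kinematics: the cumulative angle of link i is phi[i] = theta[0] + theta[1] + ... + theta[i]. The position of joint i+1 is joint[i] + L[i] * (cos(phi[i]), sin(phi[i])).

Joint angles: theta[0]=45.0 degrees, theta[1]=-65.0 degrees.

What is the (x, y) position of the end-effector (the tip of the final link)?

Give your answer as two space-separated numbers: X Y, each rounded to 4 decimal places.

Answer: 14.0890 1.9127

Derivation:
joint[0] = (0.0000, 0.0000)  (base)
link 0: phi[0] = 45 = 45 deg
  cos(45 deg) = 0.7071, sin(45 deg) = 0.7071
  joint[1] = (0.0000, 0.0000) + 7.3 * (0.7071, 0.7071) = (0.0000 + 5.1619, 0.0000 + 5.1619) = (5.1619, 5.1619)
link 1: phi[1] = 45 + -65 = -20 deg
  cos(-20 deg) = 0.9397, sin(-20 deg) = -0.3420
  joint[2] = (5.1619, 5.1619) + 9.5 * (0.9397, -0.3420) = (5.1619 + 8.9271, 5.1619 + -3.2492) = (14.0890, 1.9127)
End effector: (14.0890, 1.9127)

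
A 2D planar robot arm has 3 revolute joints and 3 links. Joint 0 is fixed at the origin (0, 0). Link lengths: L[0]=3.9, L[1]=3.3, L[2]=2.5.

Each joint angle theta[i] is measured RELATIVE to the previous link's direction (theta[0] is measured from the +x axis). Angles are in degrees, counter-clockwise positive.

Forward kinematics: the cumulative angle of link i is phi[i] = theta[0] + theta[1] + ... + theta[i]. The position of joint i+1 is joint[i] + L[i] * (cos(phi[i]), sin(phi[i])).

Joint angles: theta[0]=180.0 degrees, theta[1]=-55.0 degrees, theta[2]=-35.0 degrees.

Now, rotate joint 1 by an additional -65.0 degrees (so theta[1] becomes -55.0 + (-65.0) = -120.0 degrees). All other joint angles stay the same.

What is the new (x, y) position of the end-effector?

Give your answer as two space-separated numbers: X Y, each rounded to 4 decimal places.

joint[0] = (0.0000, 0.0000)  (base)
link 0: phi[0] = 180 = 180 deg
  cos(180 deg) = -1.0000, sin(180 deg) = 0.0000
  joint[1] = (0.0000, 0.0000) + 3.9 * (-1.0000, 0.0000) = (0.0000 + -3.9000, 0.0000 + 0.0000) = (-3.9000, 0.0000)
link 1: phi[1] = 180 + -120 = 60 deg
  cos(60 deg) = 0.5000, sin(60 deg) = 0.8660
  joint[2] = (-3.9000, 0.0000) + 3.3 * (0.5000, 0.8660) = (-3.9000 + 1.6500, 0.0000 + 2.8579) = (-2.2500, 2.8579)
link 2: phi[2] = 180 + -120 + -35 = 25 deg
  cos(25 deg) = 0.9063, sin(25 deg) = 0.4226
  joint[3] = (-2.2500, 2.8579) + 2.5 * (0.9063, 0.4226) = (-2.2500 + 2.2658, 2.8579 + 1.0565) = (0.0158, 3.9144)
End effector: (0.0158, 3.9144)

Answer: 0.0158 3.9144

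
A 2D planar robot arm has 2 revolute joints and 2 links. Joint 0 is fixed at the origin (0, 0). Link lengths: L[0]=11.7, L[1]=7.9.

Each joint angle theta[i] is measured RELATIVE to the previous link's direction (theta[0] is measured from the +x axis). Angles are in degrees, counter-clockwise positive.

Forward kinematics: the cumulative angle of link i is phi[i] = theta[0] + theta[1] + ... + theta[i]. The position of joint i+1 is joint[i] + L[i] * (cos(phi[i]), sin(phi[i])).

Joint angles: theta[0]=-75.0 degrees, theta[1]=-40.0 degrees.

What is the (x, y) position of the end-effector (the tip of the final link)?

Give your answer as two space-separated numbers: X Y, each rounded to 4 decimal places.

joint[0] = (0.0000, 0.0000)  (base)
link 0: phi[0] = -75 = -75 deg
  cos(-75 deg) = 0.2588, sin(-75 deg) = -0.9659
  joint[1] = (0.0000, 0.0000) + 11.7 * (0.2588, -0.9659) = (0.0000 + 3.0282, 0.0000 + -11.3013) = (3.0282, -11.3013)
link 1: phi[1] = -75 + -40 = -115 deg
  cos(-115 deg) = -0.4226, sin(-115 deg) = -0.9063
  joint[2] = (3.0282, -11.3013) + 7.9 * (-0.4226, -0.9063) = (3.0282 + -3.3387, -11.3013 + -7.1598) = (-0.3105, -18.4612)
End effector: (-0.3105, -18.4612)

Answer: -0.3105 -18.4612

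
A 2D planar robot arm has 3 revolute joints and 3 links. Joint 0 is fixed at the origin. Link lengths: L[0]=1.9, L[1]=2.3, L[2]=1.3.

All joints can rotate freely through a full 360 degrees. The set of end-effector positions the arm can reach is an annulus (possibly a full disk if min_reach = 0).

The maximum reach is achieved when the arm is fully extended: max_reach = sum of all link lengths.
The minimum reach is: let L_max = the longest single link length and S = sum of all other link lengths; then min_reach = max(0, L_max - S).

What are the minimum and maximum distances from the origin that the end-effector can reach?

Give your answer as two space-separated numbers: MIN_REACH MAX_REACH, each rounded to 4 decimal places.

Link lengths: [1.9, 2.3, 1.3]
max_reach = 1.9 + 2.3 + 1.3 = 5.5
L_max = max([1.9, 2.3, 1.3]) = 2.3
S (sum of others) = 5.5 - 2.3 = 3.2
min_reach = max(0, 2.3 - 3.2) = max(0, -0.9) = 0

Answer: 0.0000 5.5000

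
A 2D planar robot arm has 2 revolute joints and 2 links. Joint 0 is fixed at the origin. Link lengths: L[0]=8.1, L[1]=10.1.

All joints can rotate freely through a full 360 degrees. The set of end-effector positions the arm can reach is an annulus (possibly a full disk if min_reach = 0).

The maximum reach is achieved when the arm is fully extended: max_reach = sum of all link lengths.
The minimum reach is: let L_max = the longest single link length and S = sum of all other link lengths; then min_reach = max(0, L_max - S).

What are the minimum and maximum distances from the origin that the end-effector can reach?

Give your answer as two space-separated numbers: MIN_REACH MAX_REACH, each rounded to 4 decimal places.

Link lengths: [8.1, 10.1]
max_reach = 8.1 + 10.1 = 18.2
L_max = max([8.1, 10.1]) = 10.1
S (sum of others) = 18.2 - 10.1 = 8.1
min_reach = max(0, 10.1 - 8.1) = max(0, 2) = 2

Answer: 2.0000 18.2000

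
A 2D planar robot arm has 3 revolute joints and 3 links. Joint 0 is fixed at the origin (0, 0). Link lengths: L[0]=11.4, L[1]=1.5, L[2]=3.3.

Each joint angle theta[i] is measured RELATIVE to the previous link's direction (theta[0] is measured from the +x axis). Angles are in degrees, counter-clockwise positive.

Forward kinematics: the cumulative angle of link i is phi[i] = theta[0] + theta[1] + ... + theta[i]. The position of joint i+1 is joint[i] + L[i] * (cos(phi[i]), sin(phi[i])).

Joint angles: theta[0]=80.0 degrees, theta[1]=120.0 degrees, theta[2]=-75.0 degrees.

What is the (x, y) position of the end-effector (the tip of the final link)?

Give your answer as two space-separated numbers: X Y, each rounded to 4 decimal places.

joint[0] = (0.0000, 0.0000)  (base)
link 0: phi[0] = 80 = 80 deg
  cos(80 deg) = 0.1736, sin(80 deg) = 0.9848
  joint[1] = (0.0000, 0.0000) + 11.4 * (0.1736, 0.9848) = (0.0000 + 1.9796, 0.0000 + 11.2268) = (1.9796, 11.2268)
link 1: phi[1] = 80 + 120 = 200 deg
  cos(200 deg) = -0.9397, sin(200 deg) = -0.3420
  joint[2] = (1.9796, 11.2268) + 1.5 * (-0.9397, -0.3420) = (1.9796 + -1.4095, 11.2268 + -0.5130) = (0.5701, 10.7138)
link 2: phi[2] = 80 + 120 + -75 = 125 deg
  cos(125 deg) = -0.5736, sin(125 deg) = 0.8192
  joint[3] = (0.5701, 10.7138) + 3.3 * (-0.5736, 0.8192) = (0.5701 + -1.8928, 10.7138 + 2.7032) = (-1.3228, 13.4170)
End effector: (-1.3228, 13.4170)

Answer: -1.3228 13.4170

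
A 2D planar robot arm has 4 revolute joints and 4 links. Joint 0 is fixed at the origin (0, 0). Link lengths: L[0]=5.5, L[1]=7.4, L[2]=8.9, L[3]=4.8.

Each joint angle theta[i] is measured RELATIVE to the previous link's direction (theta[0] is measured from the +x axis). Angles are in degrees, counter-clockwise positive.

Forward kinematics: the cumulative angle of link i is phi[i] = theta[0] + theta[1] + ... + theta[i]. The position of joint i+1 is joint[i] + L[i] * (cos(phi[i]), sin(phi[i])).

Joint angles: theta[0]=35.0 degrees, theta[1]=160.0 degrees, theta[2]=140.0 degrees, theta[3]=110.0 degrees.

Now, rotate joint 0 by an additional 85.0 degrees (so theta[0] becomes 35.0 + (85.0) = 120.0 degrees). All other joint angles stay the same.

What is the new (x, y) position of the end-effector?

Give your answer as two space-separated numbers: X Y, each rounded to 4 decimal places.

joint[0] = (0.0000, 0.0000)  (base)
link 0: phi[0] = 120 = 120 deg
  cos(120 deg) = -0.5000, sin(120 deg) = 0.8660
  joint[1] = (0.0000, 0.0000) + 5.5 * (-0.5000, 0.8660) = (0.0000 + -2.7500, 0.0000 + 4.7631) = (-2.7500, 4.7631)
link 1: phi[1] = 120 + 160 = 280 deg
  cos(280 deg) = 0.1736, sin(280 deg) = -0.9848
  joint[2] = (-2.7500, 4.7631) + 7.4 * (0.1736, -0.9848) = (-2.7500 + 1.2850, 4.7631 + -7.2876) = (-1.4650, -2.5244)
link 2: phi[2] = 120 + 160 + 140 = 420 deg
  cos(420 deg) = 0.5000, sin(420 deg) = 0.8660
  joint[3] = (-1.4650, -2.5244) + 8.9 * (0.5000, 0.8660) = (-1.4650 + 4.4500, -2.5244 + 7.7076) = (2.9850, 5.1832)
link 3: phi[3] = 120 + 160 + 140 + 110 = 530 deg
  cos(530 deg) = -0.9848, sin(530 deg) = 0.1736
  joint[4] = (2.9850, 5.1832) + 4.8 * (-0.9848, 0.1736) = (2.9850 + -4.7271, 5.1832 + 0.8335) = (-1.7421, 6.0167)
End effector: (-1.7421, 6.0167)

Answer: -1.7421 6.0167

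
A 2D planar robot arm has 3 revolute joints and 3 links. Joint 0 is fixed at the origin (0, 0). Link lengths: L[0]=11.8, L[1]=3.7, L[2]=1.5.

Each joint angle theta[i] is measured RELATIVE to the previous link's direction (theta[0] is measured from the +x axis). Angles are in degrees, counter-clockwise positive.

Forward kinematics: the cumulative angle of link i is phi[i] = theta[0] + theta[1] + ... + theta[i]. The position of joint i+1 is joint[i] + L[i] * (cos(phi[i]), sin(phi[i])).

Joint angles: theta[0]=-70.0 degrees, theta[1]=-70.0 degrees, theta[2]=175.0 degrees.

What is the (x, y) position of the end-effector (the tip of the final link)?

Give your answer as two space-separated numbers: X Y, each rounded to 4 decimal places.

joint[0] = (0.0000, 0.0000)  (base)
link 0: phi[0] = -70 = -70 deg
  cos(-70 deg) = 0.3420, sin(-70 deg) = -0.9397
  joint[1] = (0.0000, 0.0000) + 11.8 * (0.3420, -0.9397) = (0.0000 + 4.0358, 0.0000 + -11.0884) = (4.0358, -11.0884)
link 1: phi[1] = -70 + -70 = -140 deg
  cos(-140 deg) = -0.7660, sin(-140 deg) = -0.6428
  joint[2] = (4.0358, -11.0884) + 3.7 * (-0.7660, -0.6428) = (4.0358 + -2.8344, -11.0884 + -2.3783) = (1.2015, -13.4667)
link 2: phi[2] = -70 + -70 + 175 = 35 deg
  cos(35 deg) = 0.8192, sin(35 deg) = 0.5736
  joint[3] = (1.2015, -13.4667) + 1.5 * (0.8192, 0.5736) = (1.2015 + 1.2287, -13.4667 + 0.8604) = (2.4302, -12.6063)
End effector: (2.4302, -12.6063)

Answer: 2.4302 -12.6063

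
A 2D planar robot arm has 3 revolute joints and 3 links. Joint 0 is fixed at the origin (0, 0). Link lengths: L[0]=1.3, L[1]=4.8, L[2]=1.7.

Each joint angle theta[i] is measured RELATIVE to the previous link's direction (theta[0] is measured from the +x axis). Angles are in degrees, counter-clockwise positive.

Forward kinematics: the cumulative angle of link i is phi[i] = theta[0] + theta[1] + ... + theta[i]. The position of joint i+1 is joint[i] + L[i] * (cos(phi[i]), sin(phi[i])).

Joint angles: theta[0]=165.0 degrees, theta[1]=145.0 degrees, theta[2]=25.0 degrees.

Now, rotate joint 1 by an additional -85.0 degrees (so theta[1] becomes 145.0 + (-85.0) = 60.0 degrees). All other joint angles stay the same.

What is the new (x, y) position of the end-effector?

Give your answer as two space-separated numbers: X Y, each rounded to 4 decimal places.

joint[0] = (0.0000, 0.0000)  (base)
link 0: phi[0] = 165 = 165 deg
  cos(165 deg) = -0.9659, sin(165 deg) = 0.2588
  joint[1] = (0.0000, 0.0000) + 1.3 * (-0.9659, 0.2588) = (0.0000 + -1.2557, 0.0000 + 0.3365) = (-1.2557, 0.3365)
link 1: phi[1] = 165 + 60 = 225 deg
  cos(225 deg) = -0.7071, sin(225 deg) = -0.7071
  joint[2] = (-1.2557, 0.3365) + 4.8 * (-0.7071, -0.7071) = (-1.2557 + -3.3941, 0.3365 + -3.3941) = (-4.6498, -3.0576)
link 2: phi[2] = 165 + 60 + 25 = 250 deg
  cos(250 deg) = -0.3420, sin(250 deg) = -0.9397
  joint[3] = (-4.6498, -3.0576) + 1.7 * (-0.3420, -0.9397) = (-4.6498 + -0.5814, -3.0576 + -1.5975) = (-5.2313, -4.6551)
End effector: (-5.2313, -4.6551)

Answer: -5.2313 -4.6551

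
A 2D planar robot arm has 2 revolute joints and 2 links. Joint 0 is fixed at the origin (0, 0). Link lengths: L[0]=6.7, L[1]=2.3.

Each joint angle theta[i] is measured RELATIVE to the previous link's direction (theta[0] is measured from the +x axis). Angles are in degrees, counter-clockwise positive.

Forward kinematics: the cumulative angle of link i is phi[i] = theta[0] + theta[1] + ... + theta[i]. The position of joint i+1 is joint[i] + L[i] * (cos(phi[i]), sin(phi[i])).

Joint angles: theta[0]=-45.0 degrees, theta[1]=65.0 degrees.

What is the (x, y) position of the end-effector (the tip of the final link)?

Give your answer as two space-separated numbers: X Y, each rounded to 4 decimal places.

Answer: 6.8989 -3.9510

Derivation:
joint[0] = (0.0000, 0.0000)  (base)
link 0: phi[0] = -45 = -45 deg
  cos(-45 deg) = 0.7071, sin(-45 deg) = -0.7071
  joint[1] = (0.0000, 0.0000) + 6.7 * (0.7071, -0.7071) = (0.0000 + 4.7376, 0.0000 + -4.7376) = (4.7376, -4.7376)
link 1: phi[1] = -45 + 65 = 20 deg
  cos(20 deg) = 0.9397, sin(20 deg) = 0.3420
  joint[2] = (4.7376, -4.7376) + 2.3 * (0.9397, 0.3420) = (4.7376 + 2.1613, -4.7376 + 0.7866) = (6.8989, -3.9510)
End effector: (6.8989, -3.9510)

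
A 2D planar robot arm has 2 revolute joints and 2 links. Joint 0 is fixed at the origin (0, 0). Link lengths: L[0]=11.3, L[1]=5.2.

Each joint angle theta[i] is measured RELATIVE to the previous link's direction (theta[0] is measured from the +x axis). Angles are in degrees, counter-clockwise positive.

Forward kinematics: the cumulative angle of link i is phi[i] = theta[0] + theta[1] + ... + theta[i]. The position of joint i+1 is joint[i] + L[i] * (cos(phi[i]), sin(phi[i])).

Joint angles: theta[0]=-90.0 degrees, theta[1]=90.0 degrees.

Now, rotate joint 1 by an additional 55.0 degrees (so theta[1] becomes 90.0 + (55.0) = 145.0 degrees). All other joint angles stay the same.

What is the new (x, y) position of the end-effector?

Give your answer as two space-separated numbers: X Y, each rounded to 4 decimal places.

Answer: 2.9826 -7.0404

Derivation:
joint[0] = (0.0000, 0.0000)  (base)
link 0: phi[0] = -90 = -90 deg
  cos(-90 deg) = 0.0000, sin(-90 deg) = -1.0000
  joint[1] = (0.0000, 0.0000) + 11.3 * (0.0000, -1.0000) = (0.0000 + 0.0000, 0.0000 + -11.3000) = (0.0000, -11.3000)
link 1: phi[1] = -90 + 145 = 55 deg
  cos(55 deg) = 0.5736, sin(55 deg) = 0.8192
  joint[2] = (0.0000, -11.3000) + 5.2 * (0.5736, 0.8192) = (0.0000 + 2.9826, -11.3000 + 4.2596) = (2.9826, -7.0404)
End effector: (2.9826, -7.0404)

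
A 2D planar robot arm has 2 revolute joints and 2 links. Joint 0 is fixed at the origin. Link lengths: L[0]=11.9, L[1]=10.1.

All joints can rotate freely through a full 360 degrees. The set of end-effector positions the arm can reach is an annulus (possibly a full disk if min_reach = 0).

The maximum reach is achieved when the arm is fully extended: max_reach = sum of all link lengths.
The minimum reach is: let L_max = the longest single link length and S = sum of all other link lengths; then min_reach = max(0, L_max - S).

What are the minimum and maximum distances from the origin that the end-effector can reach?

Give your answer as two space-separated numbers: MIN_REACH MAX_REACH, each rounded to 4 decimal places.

Answer: 1.8000 22.0000

Derivation:
Link lengths: [11.9, 10.1]
max_reach = 11.9 + 10.1 = 22
L_max = max([11.9, 10.1]) = 11.9
S (sum of others) = 22 - 11.9 = 10.1
min_reach = max(0, 11.9 - 10.1) = max(0, 1.8) = 1.8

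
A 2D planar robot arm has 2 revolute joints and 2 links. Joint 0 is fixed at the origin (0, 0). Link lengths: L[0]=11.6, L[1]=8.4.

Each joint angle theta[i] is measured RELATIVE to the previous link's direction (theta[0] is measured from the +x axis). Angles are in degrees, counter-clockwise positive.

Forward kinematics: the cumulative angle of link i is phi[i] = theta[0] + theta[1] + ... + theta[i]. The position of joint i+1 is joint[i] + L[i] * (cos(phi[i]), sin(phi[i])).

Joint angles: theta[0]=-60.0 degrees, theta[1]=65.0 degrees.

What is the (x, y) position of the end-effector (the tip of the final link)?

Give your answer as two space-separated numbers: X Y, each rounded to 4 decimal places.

Answer: 14.1680 -9.3138

Derivation:
joint[0] = (0.0000, 0.0000)  (base)
link 0: phi[0] = -60 = -60 deg
  cos(-60 deg) = 0.5000, sin(-60 deg) = -0.8660
  joint[1] = (0.0000, 0.0000) + 11.6 * (0.5000, -0.8660) = (0.0000 + 5.8000, 0.0000 + -10.0459) = (5.8000, -10.0459)
link 1: phi[1] = -60 + 65 = 5 deg
  cos(5 deg) = 0.9962, sin(5 deg) = 0.0872
  joint[2] = (5.8000, -10.0459) + 8.4 * (0.9962, 0.0872) = (5.8000 + 8.3680, -10.0459 + 0.7321) = (14.1680, -9.3138)
End effector: (14.1680, -9.3138)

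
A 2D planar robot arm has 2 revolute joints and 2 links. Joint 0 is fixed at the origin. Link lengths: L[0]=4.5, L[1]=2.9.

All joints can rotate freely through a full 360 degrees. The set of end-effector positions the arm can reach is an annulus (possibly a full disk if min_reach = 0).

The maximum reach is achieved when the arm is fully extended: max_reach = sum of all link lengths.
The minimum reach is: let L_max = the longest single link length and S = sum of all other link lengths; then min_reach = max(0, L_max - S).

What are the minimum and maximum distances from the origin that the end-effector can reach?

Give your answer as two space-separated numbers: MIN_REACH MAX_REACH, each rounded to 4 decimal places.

Link lengths: [4.5, 2.9]
max_reach = 4.5 + 2.9 = 7.4
L_max = max([4.5, 2.9]) = 4.5
S (sum of others) = 7.4 - 4.5 = 2.9
min_reach = max(0, 4.5 - 2.9) = max(0, 1.6) = 1.6

Answer: 1.6000 7.4000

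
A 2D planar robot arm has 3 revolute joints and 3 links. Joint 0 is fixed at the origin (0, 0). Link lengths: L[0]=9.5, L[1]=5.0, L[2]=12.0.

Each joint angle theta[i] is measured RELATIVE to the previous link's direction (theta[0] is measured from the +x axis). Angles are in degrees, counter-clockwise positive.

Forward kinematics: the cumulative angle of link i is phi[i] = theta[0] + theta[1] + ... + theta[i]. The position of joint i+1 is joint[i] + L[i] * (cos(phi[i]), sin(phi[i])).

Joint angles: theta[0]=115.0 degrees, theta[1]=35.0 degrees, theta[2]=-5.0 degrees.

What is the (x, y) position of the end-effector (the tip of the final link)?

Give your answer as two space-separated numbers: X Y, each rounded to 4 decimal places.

joint[0] = (0.0000, 0.0000)  (base)
link 0: phi[0] = 115 = 115 deg
  cos(115 deg) = -0.4226, sin(115 deg) = 0.9063
  joint[1] = (0.0000, 0.0000) + 9.5 * (-0.4226, 0.9063) = (0.0000 + -4.0149, 0.0000 + 8.6099) = (-4.0149, 8.6099)
link 1: phi[1] = 115 + 35 = 150 deg
  cos(150 deg) = -0.8660, sin(150 deg) = 0.5000
  joint[2] = (-4.0149, 8.6099) + 5 * (-0.8660, 0.5000) = (-4.0149 + -4.3301, 8.6099 + 2.5000) = (-8.3450, 11.1099)
link 2: phi[2] = 115 + 35 + -5 = 145 deg
  cos(145 deg) = -0.8192, sin(145 deg) = 0.5736
  joint[3] = (-8.3450, 11.1099) + 12 * (-0.8192, 0.5736) = (-8.3450 + -9.8298, 11.1099 + 6.8829) = (-18.1748, 17.9928)
End effector: (-18.1748, 17.9928)

Answer: -18.1748 17.9928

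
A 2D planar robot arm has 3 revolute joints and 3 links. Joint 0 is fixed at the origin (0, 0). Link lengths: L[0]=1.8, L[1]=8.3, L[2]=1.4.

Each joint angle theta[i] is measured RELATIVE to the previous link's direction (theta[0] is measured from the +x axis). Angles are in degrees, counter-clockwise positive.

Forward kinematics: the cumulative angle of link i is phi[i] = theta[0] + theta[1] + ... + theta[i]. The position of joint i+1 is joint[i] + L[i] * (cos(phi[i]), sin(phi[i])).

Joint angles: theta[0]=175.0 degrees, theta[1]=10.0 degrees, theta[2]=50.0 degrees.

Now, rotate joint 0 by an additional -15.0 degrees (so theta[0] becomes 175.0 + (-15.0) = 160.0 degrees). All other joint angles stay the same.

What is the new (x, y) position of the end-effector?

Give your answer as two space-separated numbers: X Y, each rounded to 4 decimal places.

Answer: -10.9378 1.1570

Derivation:
joint[0] = (0.0000, 0.0000)  (base)
link 0: phi[0] = 160 = 160 deg
  cos(160 deg) = -0.9397, sin(160 deg) = 0.3420
  joint[1] = (0.0000, 0.0000) + 1.8 * (-0.9397, 0.3420) = (0.0000 + -1.6914, 0.0000 + 0.6156) = (-1.6914, 0.6156)
link 1: phi[1] = 160 + 10 = 170 deg
  cos(170 deg) = -0.9848, sin(170 deg) = 0.1736
  joint[2] = (-1.6914, 0.6156) + 8.3 * (-0.9848, 0.1736) = (-1.6914 + -8.1739, 0.6156 + 1.4413) = (-9.8654, 2.0569)
link 2: phi[2] = 160 + 10 + 50 = 220 deg
  cos(220 deg) = -0.7660, sin(220 deg) = -0.6428
  joint[3] = (-9.8654, 2.0569) + 1.4 * (-0.7660, -0.6428) = (-9.8654 + -1.0725, 2.0569 + -0.8999) = (-10.9378, 1.1570)
End effector: (-10.9378, 1.1570)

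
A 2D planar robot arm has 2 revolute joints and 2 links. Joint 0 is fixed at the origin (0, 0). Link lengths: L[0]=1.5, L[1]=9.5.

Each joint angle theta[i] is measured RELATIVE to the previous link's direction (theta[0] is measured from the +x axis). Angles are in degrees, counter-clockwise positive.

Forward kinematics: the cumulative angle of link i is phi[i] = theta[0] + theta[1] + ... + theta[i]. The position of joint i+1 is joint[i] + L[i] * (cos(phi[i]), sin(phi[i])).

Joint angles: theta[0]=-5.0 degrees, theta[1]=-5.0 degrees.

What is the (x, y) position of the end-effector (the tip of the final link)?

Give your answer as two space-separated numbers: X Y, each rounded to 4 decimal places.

joint[0] = (0.0000, 0.0000)  (base)
link 0: phi[0] = -5 = -5 deg
  cos(-5 deg) = 0.9962, sin(-5 deg) = -0.0872
  joint[1] = (0.0000, 0.0000) + 1.5 * (0.9962, -0.0872) = (0.0000 + 1.4943, 0.0000 + -0.1307) = (1.4943, -0.1307)
link 1: phi[1] = -5 + -5 = -10 deg
  cos(-10 deg) = 0.9848, sin(-10 deg) = -0.1736
  joint[2] = (1.4943, -0.1307) + 9.5 * (0.9848, -0.1736) = (1.4943 + 9.3557, -0.1307 + -1.6497) = (10.8500, -1.7804)
End effector: (10.8500, -1.7804)

Answer: 10.8500 -1.7804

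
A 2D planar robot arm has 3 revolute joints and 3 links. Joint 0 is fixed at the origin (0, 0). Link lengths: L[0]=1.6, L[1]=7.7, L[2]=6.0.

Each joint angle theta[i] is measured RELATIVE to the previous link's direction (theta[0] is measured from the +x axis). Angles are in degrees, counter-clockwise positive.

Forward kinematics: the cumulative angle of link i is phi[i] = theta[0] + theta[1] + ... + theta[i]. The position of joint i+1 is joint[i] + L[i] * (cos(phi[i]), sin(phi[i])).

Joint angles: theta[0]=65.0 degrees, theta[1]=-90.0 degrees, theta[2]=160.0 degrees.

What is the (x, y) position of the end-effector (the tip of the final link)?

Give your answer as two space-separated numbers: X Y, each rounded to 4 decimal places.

joint[0] = (0.0000, 0.0000)  (base)
link 0: phi[0] = 65 = 65 deg
  cos(65 deg) = 0.4226, sin(65 deg) = 0.9063
  joint[1] = (0.0000, 0.0000) + 1.6 * (0.4226, 0.9063) = (0.0000 + 0.6762, 0.0000 + 1.4501) = (0.6762, 1.4501)
link 1: phi[1] = 65 + -90 = -25 deg
  cos(-25 deg) = 0.9063, sin(-25 deg) = -0.4226
  joint[2] = (0.6762, 1.4501) + 7.7 * (0.9063, -0.4226) = (0.6762 + 6.9786, 1.4501 + -3.2542) = (7.6548, -1.8041)
link 2: phi[2] = 65 + -90 + 160 = 135 deg
  cos(135 deg) = -0.7071, sin(135 deg) = 0.7071
  joint[3] = (7.6548, -1.8041) + 6 * (-0.7071, 0.7071) = (7.6548 + -4.2426, -1.8041 + 4.2426) = (3.4121, 2.4386)
End effector: (3.4121, 2.4386)

Answer: 3.4121 2.4386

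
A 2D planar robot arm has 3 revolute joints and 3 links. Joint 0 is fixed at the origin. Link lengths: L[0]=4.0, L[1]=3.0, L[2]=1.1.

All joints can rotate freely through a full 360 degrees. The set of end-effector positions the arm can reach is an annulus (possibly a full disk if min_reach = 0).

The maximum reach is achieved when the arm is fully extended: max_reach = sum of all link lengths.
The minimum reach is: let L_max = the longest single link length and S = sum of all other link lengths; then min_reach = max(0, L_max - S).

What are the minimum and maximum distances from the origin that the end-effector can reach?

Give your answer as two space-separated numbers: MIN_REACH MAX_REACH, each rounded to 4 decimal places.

Link lengths: [4.0, 3.0, 1.1]
max_reach = 4 + 3 + 1.1 = 8.1
L_max = max([4.0, 3.0, 1.1]) = 4
S (sum of others) = 8.1 - 4 = 4.1
min_reach = max(0, 4 - 4.1) = max(0, -0.1) = 0

Answer: 0.0000 8.1000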